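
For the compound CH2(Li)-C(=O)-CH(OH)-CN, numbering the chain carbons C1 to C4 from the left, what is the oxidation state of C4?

+3

Bonds to more-electronegative neighbours contribute +1 each, bonds to H or metals contribute −1 each, and C–C bonds contribute 0.
C4 has one bond to C (0), a triple bond to N (3×+1 = +3).
Oxidation state = 0 + 3 = +3.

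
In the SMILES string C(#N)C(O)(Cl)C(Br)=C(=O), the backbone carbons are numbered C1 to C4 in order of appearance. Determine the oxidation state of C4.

Bonds to more-electronegative neighbours contribute +1 each, bonds to H or metals contribute −1 each, and C–C bonds contribute 0.
C4 has a double bond to C (2×0 = 0), a double bond to O (2×+1 = +2).
Oxidation state = 0 + 2 = +2.

+2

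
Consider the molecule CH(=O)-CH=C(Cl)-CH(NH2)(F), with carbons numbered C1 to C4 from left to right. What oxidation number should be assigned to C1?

Each bond to a more electronegative atom (O, N, halogen) counts +1, each bond to a less electronegative atom (H, metal, B, Si) counts −1, and each C–C bond counts 0.
C1 has one bond to C (0), a double bond to O (2×+1 = +2), one bond to H (-1).
Oxidation state = 0 + 2 − 1 = +1.

+1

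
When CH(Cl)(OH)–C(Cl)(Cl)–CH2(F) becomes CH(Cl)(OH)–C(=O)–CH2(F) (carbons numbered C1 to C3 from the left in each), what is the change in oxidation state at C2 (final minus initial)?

Before: C2 has 2 bonds to C, 2 bonds to Cl → oxidation state +2.
After: C2 has 2 bonds to C, 2 bonds to O → oxidation state +2.
Δ = +2 − (+2) = 0, so no net redox change at C2.

0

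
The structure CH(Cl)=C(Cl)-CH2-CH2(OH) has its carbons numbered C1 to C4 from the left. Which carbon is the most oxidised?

C2

Tallying each carbon's bonds:
C1: 2C, 1H, 1Cl → 0 − 1 + 1 = 0
C2: 3C, 1Cl → 0 + 1 = +1
C3: 2C, 2H → 0 − 2 = -2
C4: 1C, 2H, 1O → 0 − 2 + 1 = -1
The most oxidised carbon is C2 at +1.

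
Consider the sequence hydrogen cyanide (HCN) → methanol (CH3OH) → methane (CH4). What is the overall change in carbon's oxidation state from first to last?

Carbon oxidation states along the series — hydrogen cyanide: +2, methanol: -2, methane: -4.
Net change = -4 − (+2) = -6.

-6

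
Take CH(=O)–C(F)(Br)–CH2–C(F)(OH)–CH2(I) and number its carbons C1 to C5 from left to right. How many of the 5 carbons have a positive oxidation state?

Tallying each carbon's bonds:
C1: 1C, 1H, 2O → 0 − 1 + 2 = +1
C2: 2C, 1F, 1Br → 0 + 1 + 1 = +2
C3: 2C, 2H → 0 − 2 = -2
C4: 2C, 1O, 1F → 0 + 1 + 1 = +2
C5: 1C, 2H, 1I → 0 − 2 + 1 = -1
3 carbons (C1, C2, C4) meet the condition.

3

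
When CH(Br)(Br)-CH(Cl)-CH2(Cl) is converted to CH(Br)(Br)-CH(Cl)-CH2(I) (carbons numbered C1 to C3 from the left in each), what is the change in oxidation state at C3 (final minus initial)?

Before: C3 has 1 bond to C, 2 bonds to H, 1 bond to Cl → oxidation state -1.
After: C3 has 1 bond to C, 2 bonds to H, 1 bond to I → oxidation state -1.
Δ = -1 − (-1) = 0, so no net redox change at C3.

0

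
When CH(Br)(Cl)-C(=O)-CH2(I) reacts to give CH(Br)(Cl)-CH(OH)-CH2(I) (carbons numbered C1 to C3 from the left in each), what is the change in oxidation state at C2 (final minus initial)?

-2

Before: C2 has 2 bonds to C, 2 bonds to O → oxidation state +2.
After: C2 has 2 bonds to C, 1 bond to H, 1 bond to O → oxidation state 0.
Δ = 0 − (+2) = -2, so this is a reduction at C2.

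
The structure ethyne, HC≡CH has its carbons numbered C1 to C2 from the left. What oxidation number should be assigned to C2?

C2 has one bond to H (-1), a triple bond to C (3×0 = 0).
Oxidation state = -1 + 0 = -1.

-1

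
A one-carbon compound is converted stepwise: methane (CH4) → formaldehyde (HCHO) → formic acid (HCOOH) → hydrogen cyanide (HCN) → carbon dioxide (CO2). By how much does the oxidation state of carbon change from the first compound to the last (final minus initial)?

Carbon oxidation states along the series — methane: -4, formaldehyde: 0, formic acid: +2, hydrogen cyanide: +2, carbon dioxide: +4.
Net change = +4 − (-4) = +8.

+8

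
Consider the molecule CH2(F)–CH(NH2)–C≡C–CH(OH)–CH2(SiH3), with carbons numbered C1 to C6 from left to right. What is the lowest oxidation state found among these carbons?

Tallying each carbon's bonds:
C1: 1C, 2H, 1F → 0 − 2 + 1 = -1
C2: 2C, 1H, 1N → 0 − 1 + 1 = 0
C3: 4C → 0 = 0
C4: 4C → 0 = 0
C5: 2C, 1H, 1O → 0 − 1 + 1 = 0
C6: 1C, 2H, 1Si → 0 − 2 − 1 = -3
The lowest value is -3.

-3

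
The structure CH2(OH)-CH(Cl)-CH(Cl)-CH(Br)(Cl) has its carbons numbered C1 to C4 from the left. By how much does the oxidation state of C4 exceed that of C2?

+1

C4: 1C, 1H, 1Cl, 1Br → 0 − 1 + 1 + 1 = +1
C2: 2C, 1H, 1Cl → 0 − 1 + 1 = 0
Difference: +1 − (0) = +1.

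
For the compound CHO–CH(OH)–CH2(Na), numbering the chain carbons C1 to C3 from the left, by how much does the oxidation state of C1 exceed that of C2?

C1: 1C, 1H, 2O → 0 − 1 + 2 = +1
C2: 2C, 1H, 1O → 0 − 1 + 1 = 0
Difference: +1 − (0) = +1.

+1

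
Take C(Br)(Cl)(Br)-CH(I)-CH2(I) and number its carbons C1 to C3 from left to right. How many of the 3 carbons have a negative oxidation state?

Each bond to a more electronegative atom (O, N, halogen) counts +1, each bond to a less electronegative atom (H, metal, B, Si) counts −1, and each C–C bond counts 0. Tallying each carbon:
C1: 1C, 1Cl, 2Br → 0 + 1 + 2 = +3
C2: 2C, 1H, 1I → 0 − 1 + 1 = 0
C3: 1C, 2H, 1I → 0 − 2 + 1 = -1
1 carbon (C3) meets the condition.

1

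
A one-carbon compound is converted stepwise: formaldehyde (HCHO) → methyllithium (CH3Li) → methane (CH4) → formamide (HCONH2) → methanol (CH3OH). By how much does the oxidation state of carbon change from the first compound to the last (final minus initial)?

-2

Carbon oxidation states along the series — formaldehyde: 0, methyllithium: -4, methane: -4, formamide: +2, methanol: -2.
Net change = -2 − (0) = -2.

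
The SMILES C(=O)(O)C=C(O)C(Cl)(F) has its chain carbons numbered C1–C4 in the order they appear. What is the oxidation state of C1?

+3

Bonds to more-electronegative neighbours contribute +1 each, bonds to H or metals contribute −1 each, and C–C bonds contribute 0.
C1 has one bond to C (0), a double bond to O (2×+1 = +2), one bond to O (+1).
Oxidation state = 0 + 2 + 1 = +3.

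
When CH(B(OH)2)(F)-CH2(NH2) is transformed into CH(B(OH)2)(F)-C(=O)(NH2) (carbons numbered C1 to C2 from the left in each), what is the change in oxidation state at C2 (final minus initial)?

+4

Before: C2 has 1 bond to C, 2 bonds to H, 1 bond to N → oxidation state -1.
After: C2 has 1 bond to C, 2 bonds to O, 1 bond to N → oxidation state +3.
Δ = +3 − (-1) = +4, so this is an oxidation at C2.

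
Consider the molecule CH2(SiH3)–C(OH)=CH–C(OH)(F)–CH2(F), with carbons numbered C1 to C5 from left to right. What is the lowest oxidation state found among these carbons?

-3

Tallying each carbon's bonds:
C1: 1C, 2H, 1Si → 0 − 2 − 1 = -3
C2: 3C, 1O → 0 + 1 = +1
C3: 3C, 1H → 0 − 1 = -1
C4: 2C, 1O, 1F → 0 + 1 + 1 = +2
C5: 1C, 2H, 1F → 0 − 2 + 1 = -1
The lowest value is -3.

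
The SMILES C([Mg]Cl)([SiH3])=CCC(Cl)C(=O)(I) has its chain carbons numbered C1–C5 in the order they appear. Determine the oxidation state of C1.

Assign +1 per bond to O/N/halogen, −1 per bond to H or an electropositive element, and 0 per bond to carbon.
C1 has a double bond to C (2×0 = 0), one bond to Mg (-1), one bond to Si (-1).
Oxidation state = 0 − 1 − 1 = -2.

-2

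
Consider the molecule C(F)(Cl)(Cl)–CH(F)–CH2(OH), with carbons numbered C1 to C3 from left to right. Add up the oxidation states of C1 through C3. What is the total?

Tallying each carbon's bonds:
C1: 1C, 1F, 2Cl → 0 + 1 + 2 = +3
C2: 2C, 1H, 1F → 0 − 1 + 1 = 0
C3: 1C, 2H, 1O → 0 − 2 + 1 = -1
Sum = +3 + 0 − 1 = +2.

+2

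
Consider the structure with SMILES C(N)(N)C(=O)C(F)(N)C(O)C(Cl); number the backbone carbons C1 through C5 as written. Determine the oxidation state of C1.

Count +1 for every bond to an atom more electronegative than carbon and −1 for every bond to one less electronegative; C–C bonds are 0.
C1 has one bond to C (0), one bond to N (+1), one bond to N (+1), one bond to H (-1).
Oxidation state = 0 + 1 + 1 − 1 = +1.

+1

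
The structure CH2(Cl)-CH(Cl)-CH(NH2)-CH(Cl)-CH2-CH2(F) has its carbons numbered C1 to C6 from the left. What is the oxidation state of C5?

-2

C5 has one bond to C (0), one bond to C (0), one bond to H (-1), one bond to H (-1).
Oxidation state = 0 + 0 − 1 − 1 = -2.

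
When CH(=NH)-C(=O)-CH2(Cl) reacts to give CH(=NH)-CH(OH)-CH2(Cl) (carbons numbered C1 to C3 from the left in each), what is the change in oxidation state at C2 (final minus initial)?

Before: C2 has 2 bonds to C, 2 bonds to O → oxidation state +2.
After: C2 has 2 bonds to C, 1 bond to H, 1 bond to O → oxidation state 0.
Δ = 0 − (+2) = -2, so this is a reduction at C2.

-2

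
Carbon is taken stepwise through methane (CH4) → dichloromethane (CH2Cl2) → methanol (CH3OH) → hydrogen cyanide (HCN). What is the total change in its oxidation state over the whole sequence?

Carbon oxidation states along the series — methane: -4, dichloromethane: 0, methanol: -2, hydrogen cyanide: +2.
Net change = +2 − (-4) = +6.

+6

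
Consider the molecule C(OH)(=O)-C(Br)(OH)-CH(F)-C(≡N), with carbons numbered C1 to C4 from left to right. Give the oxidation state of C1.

+3

Bonds to more-electronegative neighbours contribute +1 each, bonds to H or metals contribute −1 each, and C–C bonds contribute 0.
C1 has one bond to C (0), one bond to O (+1), a double bond to O (2×+1 = +2).
Oxidation state = 0 + 1 + 2 = +3.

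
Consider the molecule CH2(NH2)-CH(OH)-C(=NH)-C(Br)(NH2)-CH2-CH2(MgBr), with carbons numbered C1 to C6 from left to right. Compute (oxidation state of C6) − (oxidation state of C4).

-5

C6: 1C, 2H, 1Mg → 0 − 2 − 1 = -3
C4: 2C, 1N, 1Br → 0 + 1 + 1 = +2
Difference: -3 − (+2) = -5.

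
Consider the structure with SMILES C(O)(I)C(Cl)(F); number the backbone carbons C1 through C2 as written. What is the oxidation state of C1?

+1

C1 has one bond to C (0), one bond to O (+1), one bond to H (-1), one bond to I (+1).
Oxidation state = 0 + 1 − 1 + 1 = +1.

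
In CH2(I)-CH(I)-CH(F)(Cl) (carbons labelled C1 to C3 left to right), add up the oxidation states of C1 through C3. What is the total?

Count +1 for every bond to an atom more electronegative than carbon and −1 for every bond to one less electronegative; C–C bonds are 0. Tallying each carbon:
C1: 1C, 2H, 1I → 0 − 2 + 1 = -1
C2: 2C, 1H, 1I → 0 − 1 + 1 = 0
C3: 1C, 1H, 1F, 1Cl → 0 − 1 + 1 + 1 = +1
Sum = -1 + 0 + 1 = 0.

0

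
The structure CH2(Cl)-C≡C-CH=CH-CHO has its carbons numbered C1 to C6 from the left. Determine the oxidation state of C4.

C4 has one bond to C (0), a double bond to C (2×0 = 0), one bond to H (-1).
Oxidation state = 0 + 0 − 1 = -1.

-1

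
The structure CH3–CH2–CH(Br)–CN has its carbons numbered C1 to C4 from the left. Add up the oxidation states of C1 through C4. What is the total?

Count +1 for every bond to an atom more electronegative than carbon and −1 for every bond to one less electronegative; C–C bonds are 0. Tallying each carbon:
C1: 1C, 3H → 0 − 3 = -3
C2: 2C, 2H → 0 − 2 = -2
C3: 2C, 1H, 1Br → 0 − 1 + 1 = 0
C4: 1C, 3N → 0 + 3 = +3
Sum = -3 − 2 + 0 + 3 = -2.

-2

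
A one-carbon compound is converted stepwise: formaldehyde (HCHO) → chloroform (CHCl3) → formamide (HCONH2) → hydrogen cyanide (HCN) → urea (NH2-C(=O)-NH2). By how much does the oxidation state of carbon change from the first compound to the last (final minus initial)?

+4

Carbon oxidation states along the series — formaldehyde: 0, chloroform: +2, formamide: +2, hydrogen cyanide: +2, urea: +4.
Net change = +4 − (0) = +4.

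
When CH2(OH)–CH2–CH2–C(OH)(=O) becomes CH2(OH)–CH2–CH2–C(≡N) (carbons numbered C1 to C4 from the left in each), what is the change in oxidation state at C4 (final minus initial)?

Before: C4 has 1 bond to C, 3 bonds to O → oxidation state +3.
After: C4 has 1 bond to C, 3 bonds to N → oxidation state +3.
Δ = +3 − (+3) = 0, so no net redox change at C4.

0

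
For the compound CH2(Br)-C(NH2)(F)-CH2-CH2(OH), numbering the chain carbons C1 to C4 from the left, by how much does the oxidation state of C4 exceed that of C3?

+1

C4: 1C, 2H, 1O → 0 − 2 + 1 = -1
C3: 2C, 2H → 0 − 2 = -2
Difference: -1 − (-2) = +1.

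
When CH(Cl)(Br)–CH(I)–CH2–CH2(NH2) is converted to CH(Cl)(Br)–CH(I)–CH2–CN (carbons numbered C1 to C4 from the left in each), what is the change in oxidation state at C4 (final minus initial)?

+4

Before: C4 has 1 bond to C, 2 bonds to H, 1 bond to N → oxidation state -1.
After: C4 has 1 bond to C, 3 bonds to N → oxidation state +3.
Δ = +3 − (-1) = +4, so this is an oxidation at C4.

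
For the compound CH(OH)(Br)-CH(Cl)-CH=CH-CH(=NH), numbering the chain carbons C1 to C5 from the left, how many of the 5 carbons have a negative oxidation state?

Tallying each carbon's bonds:
C1: 1C, 1H, 1O, 1Br → 0 − 1 + 1 + 1 = +1
C2: 2C, 1H, 1Cl → 0 − 1 + 1 = 0
C3: 3C, 1H → 0 − 1 = -1
C4: 3C, 1H → 0 − 1 = -1
C5: 1C, 1H, 2N → 0 − 1 + 2 = +1
2 carbons (C3, C4) meet the condition.

2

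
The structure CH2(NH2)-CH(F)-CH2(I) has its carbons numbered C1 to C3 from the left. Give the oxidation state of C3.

Each bond to a more electronegative atom (O, N, halogen) counts +1, each bond to a less electronegative atom (H, metal, B, Si) counts −1, and each C–C bond counts 0.
C3 has one bond to C (0), one bond to H (-1), one bond to H (-1), one bond to I (+1).
Oxidation state = 0 − 1 − 1 + 1 = -1.

-1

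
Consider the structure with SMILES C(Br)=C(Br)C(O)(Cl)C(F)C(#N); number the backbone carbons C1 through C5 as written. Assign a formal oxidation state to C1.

Each bond to a more electronegative atom (O, N, halogen) counts +1, each bond to a less electronegative atom (H, metal, B, Si) counts −1, and each C–C bond counts 0.
C1 has a double bond to C (2×0 = 0), one bond to H (-1), one bond to Br (+1).
Oxidation state = 0 − 1 + 1 = 0.

0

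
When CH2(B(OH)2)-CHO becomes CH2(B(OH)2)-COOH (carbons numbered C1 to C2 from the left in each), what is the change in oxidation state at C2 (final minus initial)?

+2

Before: C2 has 1 bond to C, 1 bond to H, 2 bonds to O → oxidation state +1.
After: C2 has 1 bond to C, 3 bonds to O → oxidation state +3.
Δ = +3 − (+1) = +2, so this is an oxidation at C2.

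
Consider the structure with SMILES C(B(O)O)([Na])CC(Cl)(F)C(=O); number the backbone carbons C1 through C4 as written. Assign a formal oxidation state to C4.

Assign +1 per bond to O/N/halogen, −1 per bond to H or an electropositive element, and 0 per bond to carbon.
C4 has one bond to C (0), a double bond to O (2×+1 = +2), one bond to H (-1).
Oxidation state = 0 + 2 − 1 = +1.

+1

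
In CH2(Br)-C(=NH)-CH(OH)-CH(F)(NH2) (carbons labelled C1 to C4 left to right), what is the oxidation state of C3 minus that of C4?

C3: 2C, 1H, 1O → 0 − 1 + 1 = 0
C4: 1C, 1H, 1N, 1F → 0 − 1 + 1 + 1 = +1
Difference: 0 − (+1) = -1.

-1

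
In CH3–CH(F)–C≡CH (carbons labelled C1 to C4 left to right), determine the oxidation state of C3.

C3 has one bond to C (0), a triple bond to C (3×0 = 0).
Oxidation state = 0 + 0 = 0.

0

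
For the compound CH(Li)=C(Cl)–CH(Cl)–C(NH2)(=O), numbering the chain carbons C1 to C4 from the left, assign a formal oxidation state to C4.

C4 has one bond to C (0), one bond to N (+1), a double bond to O (2×+1 = +2).
Oxidation state = 0 + 1 + 2 = +3.

+3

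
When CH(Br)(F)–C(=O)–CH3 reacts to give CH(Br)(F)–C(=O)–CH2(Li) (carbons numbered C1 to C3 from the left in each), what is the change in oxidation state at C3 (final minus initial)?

0

Before: C3 has 1 bond to C, 3 bonds to H → oxidation state -3.
After: C3 has 1 bond to C, 2 bonds to H, 1 bond to Li → oxidation state -3.
Δ = -3 − (-3) = 0, so no net redox change at C3.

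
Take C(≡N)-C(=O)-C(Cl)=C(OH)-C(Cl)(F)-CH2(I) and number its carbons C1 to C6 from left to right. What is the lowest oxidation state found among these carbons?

-1

Tallying each carbon's bonds:
C1: 1C, 3N → 0 + 3 = +3
C2: 2C, 2O → 0 + 2 = +2
C3: 3C, 1Cl → 0 + 1 = +1
C4: 3C, 1O → 0 + 1 = +1
C5: 2C, 1F, 1Cl → 0 + 1 + 1 = +2
C6: 1C, 2H, 1I → 0 − 2 + 1 = -1
The lowest value is -1.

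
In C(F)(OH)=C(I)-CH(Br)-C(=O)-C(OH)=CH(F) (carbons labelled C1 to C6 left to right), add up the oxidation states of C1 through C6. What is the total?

Each bond to a more electronegative atom (O, N, halogen) counts +1, each bond to a less electronegative atom (H, metal, B, Si) counts −1, and each C–C bond counts 0. Tallying each carbon:
C1: 2C, 1O, 1F → 0 + 1 + 1 = +2
C2: 3C, 1I → 0 + 1 = +1
C3: 2C, 1H, 1Br → 0 − 1 + 1 = 0
C4: 2C, 2O → 0 + 2 = +2
C5: 3C, 1O → 0 + 1 = +1
C6: 2C, 1H, 1F → 0 − 1 + 1 = 0
Sum = +2 + 1 + 0 + 2 + 1 + 0 = +6.

+6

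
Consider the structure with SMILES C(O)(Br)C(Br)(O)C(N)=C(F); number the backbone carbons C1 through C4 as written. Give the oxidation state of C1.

+1

Bonds to more-electronegative neighbours contribute +1 each, bonds to H or metals contribute −1 each, and C–C bonds contribute 0.
C1 has one bond to C (0), one bond to O (+1), one bond to H (-1), one bond to Br (+1).
Oxidation state = 0 + 1 − 1 + 1 = +1.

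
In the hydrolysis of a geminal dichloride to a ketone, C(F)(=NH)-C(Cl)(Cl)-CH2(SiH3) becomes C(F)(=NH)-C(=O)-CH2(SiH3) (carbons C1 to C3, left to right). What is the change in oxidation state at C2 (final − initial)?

0

Before: C2 has 2 bonds to C, 2 bonds to Cl → oxidation state +2.
After: C2 has 2 bonds to C, 2 bonds to O → oxidation state +2.
Δ = +2 − (+2) = 0, so no net redox change at C2.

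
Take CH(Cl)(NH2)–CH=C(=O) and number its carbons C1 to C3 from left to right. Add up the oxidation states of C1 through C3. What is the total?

+2

Count +1 for every bond to an atom more electronegative than carbon and −1 for every bond to one less electronegative; C–C bonds are 0. Tallying each carbon:
C1: 1C, 1H, 1N, 1Cl → 0 − 1 + 1 + 1 = +1
C2: 3C, 1H → 0 − 1 = -1
C3: 2C, 2O → 0 + 2 = +2
Sum = +1 − 1 + 2 = +2.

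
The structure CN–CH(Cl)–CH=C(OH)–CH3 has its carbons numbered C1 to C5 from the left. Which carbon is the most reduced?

C5

Tallying each carbon's bonds:
C1: 1C, 3N → 0 + 3 = +3
C2: 2C, 1H, 1Cl → 0 − 1 + 1 = 0
C3: 3C, 1H → 0 − 1 = -1
C4: 3C, 1O → 0 + 1 = +1
C5: 1C, 3H → 0 − 3 = -3
The most reduced carbon is C5 at -3.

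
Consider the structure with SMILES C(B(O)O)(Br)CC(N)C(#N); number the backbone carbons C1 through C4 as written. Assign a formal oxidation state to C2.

-2

C2 has one bond to C (0), one bond to C (0), one bond to H (-1), one bond to H (-1).
Oxidation state = 0 + 0 − 1 − 1 = -2.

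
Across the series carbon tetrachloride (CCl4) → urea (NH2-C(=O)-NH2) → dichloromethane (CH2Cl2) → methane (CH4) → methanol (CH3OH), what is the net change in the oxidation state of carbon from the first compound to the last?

-6

Carbon oxidation states along the series — carbon tetrachloride: +4, urea: +4, dichloromethane: 0, methane: -4, methanol: -2.
Net change = -2 − (+4) = -6.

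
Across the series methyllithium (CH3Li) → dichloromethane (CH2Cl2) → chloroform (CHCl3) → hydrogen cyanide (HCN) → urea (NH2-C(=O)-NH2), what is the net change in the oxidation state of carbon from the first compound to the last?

+8

Carbon oxidation states along the series — methyllithium: -4, dichloromethane: 0, chloroform: +2, hydrogen cyanide: +2, urea: +4.
Net change = +4 − (-4) = +8.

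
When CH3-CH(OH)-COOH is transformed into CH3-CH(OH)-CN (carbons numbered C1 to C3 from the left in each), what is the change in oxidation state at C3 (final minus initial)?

0

Before: C3 has 1 bond to C, 3 bonds to O → oxidation state +3.
After: C3 has 1 bond to C, 3 bonds to N → oxidation state +3.
Δ = +3 − (+3) = 0, so no net redox change at C3.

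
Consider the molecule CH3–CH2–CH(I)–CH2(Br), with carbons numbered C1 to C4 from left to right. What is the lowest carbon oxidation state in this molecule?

-3

Bonds to more-electronegative neighbours contribute +1 each, bonds to H or metals contribute −1 each, and C–C bonds contribute 0. Tallying each carbon:
C1: 1C, 3H → 0 − 3 = -3
C2: 2C, 2H → 0 − 2 = -2
C3: 2C, 1H, 1I → 0 − 1 + 1 = 0
C4: 1C, 2H, 1Br → 0 − 2 + 1 = -1
The lowest value is -3.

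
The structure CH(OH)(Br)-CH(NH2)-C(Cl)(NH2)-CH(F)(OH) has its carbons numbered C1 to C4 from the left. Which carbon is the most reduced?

C2

Tallying each carbon's bonds:
C1: 1C, 1H, 1O, 1Br → 0 − 1 + 1 + 1 = +1
C2: 2C, 1H, 1N → 0 − 1 + 1 = 0
C3: 2C, 1N, 1Cl → 0 + 1 + 1 = +2
C4: 1C, 1H, 1O, 1F → 0 − 1 + 1 + 1 = +1
The most reduced carbon is C2 at 0.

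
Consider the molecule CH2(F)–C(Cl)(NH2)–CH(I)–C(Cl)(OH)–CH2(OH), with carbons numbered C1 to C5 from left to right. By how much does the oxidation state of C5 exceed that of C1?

C5: 1C, 2H, 1O → 0 − 2 + 1 = -1
C1: 1C, 2H, 1F → 0 − 2 + 1 = -1
Difference: -1 − (-1) = 0.

0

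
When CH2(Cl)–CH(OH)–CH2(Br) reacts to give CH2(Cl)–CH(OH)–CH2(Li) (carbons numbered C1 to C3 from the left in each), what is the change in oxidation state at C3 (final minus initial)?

Before: C3 has 1 bond to C, 2 bonds to H, 1 bond to Br → oxidation state -1.
After: C3 has 1 bond to C, 2 bonds to H, 1 bond to Li → oxidation state -3.
Δ = -3 − (-1) = -2, so this is a reduction at C3.

-2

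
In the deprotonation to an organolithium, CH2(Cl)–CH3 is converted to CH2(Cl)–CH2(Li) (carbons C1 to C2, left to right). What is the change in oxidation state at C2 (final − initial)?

0

Before: C2 has 1 bond to C, 3 bonds to H → oxidation state -3.
After: C2 has 1 bond to C, 2 bonds to H, 1 bond to Li → oxidation state -3.
Δ = -3 − (-3) = 0, so no net redox change at C2.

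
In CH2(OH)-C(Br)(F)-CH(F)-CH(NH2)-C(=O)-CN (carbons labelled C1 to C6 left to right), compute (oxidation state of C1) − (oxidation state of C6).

-4

C1: 1C, 2H, 1O → 0 − 2 + 1 = -1
C6: 1C, 3N → 0 + 3 = +3
Difference: -1 − (+3) = -4.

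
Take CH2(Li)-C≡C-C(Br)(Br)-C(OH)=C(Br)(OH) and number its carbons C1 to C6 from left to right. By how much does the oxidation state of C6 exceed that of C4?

0

C6: 2C, 1O, 1Br → 0 + 1 + 1 = +2
C4: 2C, 2Br → 0 + 2 = +2
Difference: +2 − (+2) = 0.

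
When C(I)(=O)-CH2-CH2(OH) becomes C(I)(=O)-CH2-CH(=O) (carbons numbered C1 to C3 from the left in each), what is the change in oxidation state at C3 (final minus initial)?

Before: C3 has 1 bond to C, 2 bonds to H, 1 bond to O → oxidation state -1.
After: C3 has 1 bond to C, 1 bond to H, 2 bonds to O → oxidation state +1.
Δ = +1 − (-1) = +2, so this is an oxidation at C3.

+2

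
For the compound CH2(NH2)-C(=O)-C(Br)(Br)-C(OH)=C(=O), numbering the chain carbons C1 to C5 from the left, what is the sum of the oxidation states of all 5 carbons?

Tallying each carbon's bonds:
C1: 1C, 2H, 1N → 0 − 2 + 1 = -1
C2: 2C, 2O → 0 + 2 = +2
C3: 2C, 2Br → 0 + 2 = +2
C4: 3C, 1O → 0 + 1 = +1
C5: 2C, 2O → 0 + 2 = +2
Sum = -1 + 2 + 2 + 1 + 2 = +6.

+6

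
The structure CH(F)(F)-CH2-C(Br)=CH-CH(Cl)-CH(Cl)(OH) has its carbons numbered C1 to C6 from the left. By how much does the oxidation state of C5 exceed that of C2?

+2

C5: 2C, 1H, 1Cl → 0 − 1 + 1 = 0
C2: 2C, 2H → 0 − 2 = -2
Difference: 0 − (-2) = +2.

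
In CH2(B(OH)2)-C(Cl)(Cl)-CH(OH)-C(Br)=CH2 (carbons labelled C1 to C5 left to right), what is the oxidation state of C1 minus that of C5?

-1

C1: 1C, 2H, 1B → 0 − 2 − 1 = -3
C5: 2C, 2H → 0 − 2 = -2
Difference: -3 − (-2) = -1.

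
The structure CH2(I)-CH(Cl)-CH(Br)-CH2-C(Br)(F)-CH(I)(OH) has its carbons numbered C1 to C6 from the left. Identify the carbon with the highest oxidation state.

Tallying each carbon's bonds:
C1: 1C, 2H, 1I → 0 − 2 + 1 = -1
C2: 2C, 1H, 1Cl → 0 − 1 + 1 = 0
C3: 2C, 1H, 1Br → 0 − 1 + 1 = 0
C4: 2C, 2H → 0 − 2 = -2
C5: 2C, 1F, 1Br → 0 + 1 + 1 = +2
C6: 1C, 1H, 1O, 1I → 0 − 1 + 1 + 1 = +1
The most oxidised carbon is C5 at +2.

C5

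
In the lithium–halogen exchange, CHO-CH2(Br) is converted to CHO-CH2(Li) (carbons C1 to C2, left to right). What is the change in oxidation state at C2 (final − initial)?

Before: C2 has 1 bond to C, 2 bonds to H, 1 bond to Br → oxidation state -1.
After: C2 has 1 bond to C, 2 bonds to H, 1 bond to Li → oxidation state -3.
Δ = -3 − (-1) = -2, so this is a reduction at C2.

-2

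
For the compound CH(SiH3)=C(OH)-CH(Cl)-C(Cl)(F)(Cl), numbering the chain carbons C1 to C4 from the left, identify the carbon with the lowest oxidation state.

C1

Tallying each carbon's bonds:
C1: 2C, 1H, 1Si → 0 − 1 − 1 = -2
C2: 3C, 1O → 0 + 1 = +1
C3: 2C, 1H, 1Cl → 0 − 1 + 1 = 0
C4: 1C, 1F, 2Cl → 0 + 1 + 2 = +3
The most reduced carbon is C1 at -2.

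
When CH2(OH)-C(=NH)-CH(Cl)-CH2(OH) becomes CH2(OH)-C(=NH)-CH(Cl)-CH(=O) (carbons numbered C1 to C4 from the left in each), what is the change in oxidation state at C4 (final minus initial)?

+2

Before: C4 has 1 bond to C, 2 bonds to H, 1 bond to O → oxidation state -1.
After: C4 has 1 bond to C, 1 bond to H, 2 bonds to O → oxidation state +1.
Δ = +1 − (-1) = +2, so this is an oxidation at C4.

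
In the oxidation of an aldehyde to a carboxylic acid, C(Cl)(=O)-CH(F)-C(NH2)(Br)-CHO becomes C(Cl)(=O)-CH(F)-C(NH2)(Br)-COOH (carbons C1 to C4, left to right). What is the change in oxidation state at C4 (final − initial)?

+2

Before: C4 has 1 bond to C, 1 bond to H, 2 bonds to O → oxidation state +1.
After: C4 has 1 bond to C, 3 bonds to O → oxidation state +3.
Δ = +3 − (+1) = +2, so this is an oxidation at C4.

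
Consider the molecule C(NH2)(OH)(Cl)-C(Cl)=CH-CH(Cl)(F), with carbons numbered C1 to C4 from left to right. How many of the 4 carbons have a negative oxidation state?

1

Each bond to a more electronegative atom (O, N, halogen) counts +1, each bond to a less electronegative atom (H, metal, B, Si) counts −1, and each C–C bond counts 0. Tallying each carbon:
C1: 1C, 1O, 1N, 1Cl → 0 + 1 + 1 + 1 = +3
C2: 3C, 1Cl → 0 + 1 = +1
C3: 3C, 1H → 0 − 1 = -1
C4: 1C, 1H, 1F, 1Cl → 0 − 1 + 1 + 1 = +1
1 carbon (C3) meets the condition.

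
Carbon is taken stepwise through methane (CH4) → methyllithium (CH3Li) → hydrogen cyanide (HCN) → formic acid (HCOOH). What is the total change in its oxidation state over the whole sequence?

Carbon oxidation states along the series — methane: -4, methyllithium: -4, hydrogen cyanide: +2, formic acid: +2.
Net change = +2 − (-4) = +6.

+6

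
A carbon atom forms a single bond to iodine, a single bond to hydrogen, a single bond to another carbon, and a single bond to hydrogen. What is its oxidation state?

-1

The carbon has one bond to C (0), one bond to I (+1), one bond to H (-1), one bond to H (-1).
Oxidation state = 0 + 1 − 1 − 1 = -1.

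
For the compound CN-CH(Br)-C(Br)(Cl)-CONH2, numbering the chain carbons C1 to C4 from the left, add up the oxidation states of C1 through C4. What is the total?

+8

Tallying each carbon's bonds:
C1: 1C, 3N → 0 + 3 = +3
C2: 2C, 1H, 1Br → 0 − 1 + 1 = 0
C3: 2C, 1Cl, 1Br → 0 + 1 + 1 = +2
C4: 1C, 2O, 1N → 0 + 2 + 1 = +3
Sum = +3 + 0 + 2 + 3 = +8.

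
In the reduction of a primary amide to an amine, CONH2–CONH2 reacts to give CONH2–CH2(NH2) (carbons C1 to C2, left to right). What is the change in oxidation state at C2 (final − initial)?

Before: C2 has 1 bond to C, 2 bonds to O, 1 bond to N → oxidation state +3.
After: C2 has 1 bond to C, 2 bonds to H, 1 bond to N → oxidation state -1.
Δ = -1 − (+3) = -4, so this is a reduction at C2.

-4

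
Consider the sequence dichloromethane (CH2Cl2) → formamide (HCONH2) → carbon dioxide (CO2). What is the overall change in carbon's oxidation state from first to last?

+4

Carbon oxidation states along the series — dichloromethane: 0, formamide: +2, carbon dioxide: +4.
Net change = +4 − (0) = +4.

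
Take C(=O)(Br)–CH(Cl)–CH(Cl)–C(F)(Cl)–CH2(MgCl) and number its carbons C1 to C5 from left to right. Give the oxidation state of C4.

C4 has one bond to C (0), one bond to C (0), one bond to F (+1), one bond to Cl (+1).
Oxidation state = 0 + 0 + 1 + 1 = +2.

+2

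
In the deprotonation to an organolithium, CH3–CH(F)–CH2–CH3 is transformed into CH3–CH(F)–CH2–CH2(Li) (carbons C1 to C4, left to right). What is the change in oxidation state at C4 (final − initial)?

Before: C4 has 1 bond to C, 3 bonds to H → oxidation state -3.
After: C4 has 1 bond to C, 2 bonds to H, 1 bond to Li → oxidation state -3.
Δ = -3 − (-3) = 0, so no net redox change at C4.

0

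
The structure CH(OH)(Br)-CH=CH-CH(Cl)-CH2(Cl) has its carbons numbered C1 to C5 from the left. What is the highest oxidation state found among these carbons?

Count +1 for every bond to an atom more electronegative than carbon and −1 for every bond to one less electronegative; C–C bonds are 0. Tallying each carbon:
C1: 1C, 1H, 1O, 1Br → 0 − 1 + 1 + 1 = +1
C2: 3C, 1H → 0 − 1 = -1
C3: 3C, 1H → 0 − 1 = -1
C4: 2C, 1H, 1Cl → 0 − 1 + 1 = 0
C5: 1C, 2H, 1Cl → 0 − 2 + 1 = -1
The highest value is +1.

+1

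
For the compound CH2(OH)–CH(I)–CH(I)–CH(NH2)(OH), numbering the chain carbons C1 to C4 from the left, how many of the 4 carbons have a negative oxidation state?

Tallying each carbon's bonds:
C1: 1C, 2H, 1O → 0 − 2 + 1 = -1
C2: 2C, 1H, 1I → 0 − 1 + 1 = 0
C3: 2C, 1H, 1I → 0 − 1 + 1 = 0
C4: 1C, 1H, 1O, 1N → 0 − 1 + 1 + 1 = +1
1 carbon (C1) meets the condition.

1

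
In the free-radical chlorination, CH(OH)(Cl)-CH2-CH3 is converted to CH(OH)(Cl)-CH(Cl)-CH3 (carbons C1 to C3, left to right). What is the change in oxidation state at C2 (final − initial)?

+2

Before: C2 has 2 bonds to C, 2 bonds to H → oxidation state -2.
After: C2 has 2 bonds to C, 1 bond to H, 1 bond to Cl → oxidation state 0.
Δ = 0 − (-2) = +2, so this is an oxidation at C2.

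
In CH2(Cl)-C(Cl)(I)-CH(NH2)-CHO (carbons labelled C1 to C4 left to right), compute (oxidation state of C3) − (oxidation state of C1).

C3: 2C, 1H, 1N → 0 − 1 + 1 = 0
C1: 1C, 2H, 1Cl → 0 − 2 + 1 = -1
Difference: 0 − (-1) = +1.

+1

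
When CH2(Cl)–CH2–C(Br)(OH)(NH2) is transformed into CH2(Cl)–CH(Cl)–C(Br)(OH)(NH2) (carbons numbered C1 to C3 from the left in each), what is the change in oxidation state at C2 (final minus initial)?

+2

Before: C2 has 2 bonds to C, 2 bonds to H → oxidation state -2.
After: C2 has 2 bonds to C, 1 bond to H, 1 bond to Cl → oxidation state 0.
Δ = 0 − (-2) = +2, so this is an oxidation at C2.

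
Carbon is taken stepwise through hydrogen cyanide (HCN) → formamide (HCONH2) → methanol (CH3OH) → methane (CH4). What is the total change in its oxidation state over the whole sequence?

-6

Carbon oxidation states along the series — hydrogen cyanide: +2, formamide: +2, methanol: -2, methane: -4.
Net change = -4 − (+2) = -6.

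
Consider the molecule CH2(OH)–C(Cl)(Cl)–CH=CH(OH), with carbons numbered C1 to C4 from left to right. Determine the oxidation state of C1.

-1

Each bond to a more electronegative atom (O, N, halogen) counts +1, each bond to a less electronegative atom (H, metal, B, Si) counts −1, and each C–C bond counts 0.
C1 has one bond to C (0), one bond to H (-1), one bond to H (-1), one bond to O (+1).
Oxidation state = 0 − 1 − 1 + 1 = -1.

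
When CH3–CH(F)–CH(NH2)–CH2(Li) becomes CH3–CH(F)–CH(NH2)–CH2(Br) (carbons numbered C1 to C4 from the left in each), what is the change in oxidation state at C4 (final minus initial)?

Before: C4 has 1 bond to C, 2 bonds to H, 1 bond to Li → oxidation state -3.
After: C4 has 1 bond to C, 2 bonds to H, 1 bond to Br → oxidation state -1.
Δ = -1 − (-3) = +2, so this is an oxidation at C4.

+2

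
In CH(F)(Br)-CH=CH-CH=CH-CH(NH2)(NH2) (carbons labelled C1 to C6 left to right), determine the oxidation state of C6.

C6 has one bond to C (0), one bond to N (+1), one bond to N (+1), one bond to H (-1).
Oxidation state = 0 + 1 + 1 − 1 = +1.

+1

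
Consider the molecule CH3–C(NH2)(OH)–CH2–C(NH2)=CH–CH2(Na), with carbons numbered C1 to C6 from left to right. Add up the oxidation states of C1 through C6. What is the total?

-6

Each bond to a more electronegative atom (O, N, halogen) counts +1, each bond to a less electronegative atom (H, metal, B, Si) counts −1, and each C–C bond counts 0. Tallying each carbon:
C1: 1C, 3H → 0 − 3 = -3
C2: 2C, 1O, 1N → 0 + 1 + 1 = +2
C3: 2C, 2H → 0 − 2 = -2
C4: 3C, 1N → 0 + 1 = +1
C5: 3C, 1H → 0 − 1 = -1
C6: 1C, 2H, 1Na → 0 − 2 − 1 = -3
Sum = -3 + 2 − 2 + 1 − 1 − 3 = -6.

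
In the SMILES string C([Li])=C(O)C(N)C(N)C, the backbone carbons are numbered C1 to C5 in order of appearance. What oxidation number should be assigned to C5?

-3

C5 has one bond to C (0), one bond to H (-1), one bond to H (-1), one bond to H (-1).
Oxidation state = 0 − 1 − 1 − 1 = -3.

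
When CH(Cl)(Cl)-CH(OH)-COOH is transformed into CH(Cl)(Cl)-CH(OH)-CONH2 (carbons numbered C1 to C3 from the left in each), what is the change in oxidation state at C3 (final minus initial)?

Before: C3 has 1 bond to C, 3 bonds to O → oxidation state +3.
After: C3 has 1 bond to C, 2 bonds to O, 1 bond to N → oxidation state +3.
Δ = +3 − (+3) = 0, so no net redox change at C3.

0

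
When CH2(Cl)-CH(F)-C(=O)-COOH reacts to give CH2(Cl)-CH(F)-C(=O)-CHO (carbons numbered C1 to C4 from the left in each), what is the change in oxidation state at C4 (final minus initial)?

Before: C4 has 1 bond to C, 3 bonds to O → oxidation state +3.
After: C4 has 1 bond to C, 1 bond to H, 2 bonds to O → oxidation state +1.
Δ = +1 − (+3) = -2, so this is a reduction at C4.

-2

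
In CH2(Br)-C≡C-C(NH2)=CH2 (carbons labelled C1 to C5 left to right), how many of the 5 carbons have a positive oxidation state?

1

Tallying each carbon's bonds:
C1: 1C, 2H, 1Br → 0 − 2 + 1 = -1
C2: 4C → 0 = 0
C3: 4C → 0 = 0
C4: 3C, 1N → 0 + 1 = +1
C5: 2C, 2H → 0 − 2 = -2
1 carbon (C4) meets the condition.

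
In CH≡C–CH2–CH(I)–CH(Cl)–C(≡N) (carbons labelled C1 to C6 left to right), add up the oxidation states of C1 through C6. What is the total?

0

Tallying each carbon's bonds:
C1: 3C, 1H → 0 − 1 = -1
C2: 4C → 0 = 0
C3: 2C, 2H → 0 − 2 = -2
C4: 2C, 1H, 1I → 0 − 1 + 1 = 0
C5: 2C, 1H, 1Cl → 0 − 1 + 1 = 0
C6: 1C, 3N → 0 + 3 = +3
Sum = -1 + 0 − 2 + 0 + 0 + 3 = 0.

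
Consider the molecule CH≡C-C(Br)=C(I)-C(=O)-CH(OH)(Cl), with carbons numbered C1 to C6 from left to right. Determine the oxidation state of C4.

+1

Bonds to more-electronegative neighbours contribute +1 each, bonds to H or metals contribute −1 each, and C–C bonds contribute 0.
C4 has a double bond to C (2×0 = 0), one bond to C (0), one bond to I (+1).
Oxidation state = 0 + 0 + 1 = +1.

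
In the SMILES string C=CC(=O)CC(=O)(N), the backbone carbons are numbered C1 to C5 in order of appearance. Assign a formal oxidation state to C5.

+3

Bonds to more-electronegative neighbours contribute +1 each, bonds to H or metals contribute −1 each, and C–C bonds contribute 0.
C5 has one bond to C (0), a double bond to O (2×+1 = +2), one bond to N (+1).
Oxidation state = 0 + 2 + 1 = +3.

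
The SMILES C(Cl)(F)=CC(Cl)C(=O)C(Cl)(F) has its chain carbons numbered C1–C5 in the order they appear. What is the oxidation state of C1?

C1 has a double bond to C (2×0 = 0), one bond to Cl (+1), one bond to F (+1).
Oxidation state = 0 + 1 + 1 = +2.

+2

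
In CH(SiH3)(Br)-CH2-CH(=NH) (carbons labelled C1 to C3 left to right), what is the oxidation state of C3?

+1

Assign +1 per bond to O/N/halogen, −1 per bond to H or an electropositive element, and 0 per bond to carbon.
C3 has one bond to C (0), a double bond to N (2×+1 = +2), one bond to H (-1).
Oxidation state = 0 + 2 − 1 = +1.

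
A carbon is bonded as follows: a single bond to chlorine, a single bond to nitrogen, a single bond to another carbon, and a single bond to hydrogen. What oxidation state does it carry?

+1

Bonds to more-electronegative neighbours contribute +1 each, bonds to H or metals contribute −1 each, and C–C bonds contribute 0.
The carbon has one bond to C (0), one bond to N (+1), one bond to H (-1), one bond to Cl (+1).
Oxidation state = 0 + 1 − 1 + 1 = +1.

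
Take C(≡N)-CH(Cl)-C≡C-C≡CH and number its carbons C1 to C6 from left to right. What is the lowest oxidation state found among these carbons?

Tallying each carbon's bonds:
C1: 1C, 3N → 0 + 3 = +3
C2: 2C, 1H, 1Cl → 0 − 1 + 1 = 0
C3: 4C → 0 = 0
C4: 4C → 0 = 0
C5: 4C → 0 = 0
C6: 3C, 1H → 0 − 1 = -1
The lowest value is -1.

-1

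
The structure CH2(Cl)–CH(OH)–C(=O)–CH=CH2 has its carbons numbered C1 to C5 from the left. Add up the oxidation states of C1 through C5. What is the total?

-2

Assign +1 per bond to O/N/halogen, −1 per bond to H or an electropositive element, and 0 per bond to carbon. Tallying each carbon:
C1: 1C, 2H, 1Cl → 0 − 2 + 1 = -1
C2: 2C, 1H, 1O → 0 − 1 + 1 = 0
C3: 2C, 2O → 0 + 2 = +2
C4: 3C, 1H → 0 − 1 = -1
C5: 2C, 2H → 0 − 2 = -2
Sum = -1 + 0 + 2 − 1 − 2 = -2.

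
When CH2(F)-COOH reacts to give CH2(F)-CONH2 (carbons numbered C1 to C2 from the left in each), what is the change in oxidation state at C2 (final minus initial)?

0

Before: C2 has 1 bond to C, 3 bonds to O → oxidation state +3.
After: C2 has 1 bond to C, 2 bonds to O, 1 bond to N → oxidation state +3.
Δ = +3 − (+3) = 0, so no net redox change at C2.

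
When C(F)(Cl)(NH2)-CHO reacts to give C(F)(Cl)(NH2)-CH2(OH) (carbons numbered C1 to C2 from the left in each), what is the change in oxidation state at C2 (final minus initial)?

-2

Before: C2 has 1 bond to C, 1 bond to H, 2 bonds to O → oxidation state +1.
After: C2 has 1 bond to C, 2 bonds to H, 1 bond to O → oxidation state -1.
Δ = -1 − (+1) = -2, so this is a reduction at C2.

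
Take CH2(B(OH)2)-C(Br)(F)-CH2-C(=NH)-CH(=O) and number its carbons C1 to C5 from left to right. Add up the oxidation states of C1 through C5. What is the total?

0

Assign +1 per bond to O/N/halogen, −1 per bond to H or an electropositive element, and 0 per bond to carbon. Tallying each carbon:
C1: 1C, 2H, 1B → 0 − 2 − 1 = -3
C2: 2C, 1F, 1Br → 0 + 1 + 1 = +2
C3: 2C, 2H → 0 − 2 = -2
C4: 2C, 2N → 0 + 2 = +2
C5: 1C, 1H, 2O → 0 − 1 + 2 = +1
Sum = -3 + 2 − 2 + 2 + 1 = 0.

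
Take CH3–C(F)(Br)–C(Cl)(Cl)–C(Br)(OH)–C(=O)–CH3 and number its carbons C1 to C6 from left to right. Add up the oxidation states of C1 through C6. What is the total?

Assign +1 per bond to O/N/halogen, −1 per bond to H or an electropositive element, and 0 per bond to carbon. Tallying each carbon:
C1: 1C, 3H → 0 − 3 = -3
C2: 2C, 1F, 1Br → 0 + 1 + 1 = +2
C3: 2C, 2Cl → 0 + 2 = +2
C4: 2C, 1O, 1Br → 0 + 1 + 1 = +2
C5: 2C, 2O → 0 + 2 = +2
C6: 1C, 3H → 0 − 3 = -3
Sum = -3 + 2 + 2 + 2 + 2 − 3 = +2.

+2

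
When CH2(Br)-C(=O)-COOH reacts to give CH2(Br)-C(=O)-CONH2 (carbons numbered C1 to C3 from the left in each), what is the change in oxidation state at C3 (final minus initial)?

Before: C3 has 1 bond to C, 3 bonds to O → oxidation state +3.
After: C3 has 1 bond to C, 2 bonds to O, 1 bond to N → oxidation state +3.
Δ = +3 − (+3) = 0, so no net redox change at C3.

0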